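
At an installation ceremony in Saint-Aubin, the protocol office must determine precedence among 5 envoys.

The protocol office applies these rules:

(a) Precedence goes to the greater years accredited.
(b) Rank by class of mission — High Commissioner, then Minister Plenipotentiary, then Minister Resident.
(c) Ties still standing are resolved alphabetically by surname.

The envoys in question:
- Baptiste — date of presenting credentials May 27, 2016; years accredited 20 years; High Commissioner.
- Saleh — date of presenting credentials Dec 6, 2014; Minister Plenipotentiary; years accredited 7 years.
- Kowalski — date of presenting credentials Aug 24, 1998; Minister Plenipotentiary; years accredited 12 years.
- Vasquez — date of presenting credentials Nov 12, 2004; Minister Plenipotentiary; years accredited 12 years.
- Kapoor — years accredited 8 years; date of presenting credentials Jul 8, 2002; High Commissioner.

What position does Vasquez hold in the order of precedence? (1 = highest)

By years accredited (higher first): Baptiste (20 years); then Kowalski and Vasquez (both 12 years); then Kapoor (8 years); then Saleh (7 years).
Kowalski and Vasquez are each Minister Plenipotentiary, so the next rule applies.
Among Kowalski and Vasquez, alphabetically by surname: Kowalski before Vasquez.
Order: Baptiste, Kowalski, Vasquez, Kapoor, Saleh. So position 3.

3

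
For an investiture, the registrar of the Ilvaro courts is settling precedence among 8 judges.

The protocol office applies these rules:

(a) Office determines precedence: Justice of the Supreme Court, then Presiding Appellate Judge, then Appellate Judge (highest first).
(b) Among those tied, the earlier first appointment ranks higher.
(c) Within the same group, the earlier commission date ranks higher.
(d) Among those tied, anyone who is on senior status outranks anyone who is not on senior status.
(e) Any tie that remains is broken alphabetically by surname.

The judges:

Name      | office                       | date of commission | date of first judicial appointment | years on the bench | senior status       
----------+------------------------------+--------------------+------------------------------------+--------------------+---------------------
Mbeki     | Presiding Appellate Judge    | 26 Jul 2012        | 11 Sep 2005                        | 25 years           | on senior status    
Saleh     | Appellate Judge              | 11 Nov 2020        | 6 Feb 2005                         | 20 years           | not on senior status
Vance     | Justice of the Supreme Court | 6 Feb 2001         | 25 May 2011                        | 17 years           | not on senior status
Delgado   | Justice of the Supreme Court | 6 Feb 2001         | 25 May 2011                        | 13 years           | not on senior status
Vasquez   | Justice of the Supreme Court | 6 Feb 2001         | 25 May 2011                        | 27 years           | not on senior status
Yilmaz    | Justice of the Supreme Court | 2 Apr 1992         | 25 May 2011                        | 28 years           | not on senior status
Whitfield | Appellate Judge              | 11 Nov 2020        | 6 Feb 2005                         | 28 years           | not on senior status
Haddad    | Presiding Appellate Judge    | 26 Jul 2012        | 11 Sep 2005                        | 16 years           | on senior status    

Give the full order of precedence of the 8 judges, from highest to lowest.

Yilmaz, Delgado, Vance, Vasquez, Haddad, Mbeki, Saleh, Whitfield

By office: Yilmaz, Delgado, Vance and Vasquez (Justice of the Supreme Court); then Haddad and Mbeki (Presiding Appellate Judge); then Saleh and Whitfield (Appellate Judge).
Yilmaz, Delgado, Vance and Vasquez all have date of first judicial appointment 25 May 2011, so the next rule applies.
Among Yilmaz, Delgado, Vance and Vasquez, by date of commission (earlier first): Yilmaz (2 Apr 1992) before Delgado, Vance and Vasquez (6 Feb 2001).
Delgado, Vance and Vasquez are each not on senior status, so the next rule applies.
Among Delgado, Vance and Vasquez, alphabetically by surname: Delgado before Vance before Vasquez.
Haddad and Mbeki both have date of first judicial appointment 11 Sep 2005, so the next rule applies.
Haddad and Mbeki both have date of commission 26 Jul 2012, so the next rule applies.
Haddad and Mbeki are each on senior status, so the next rule applies.
Among Haddad and Mbeki, alphabetically by surname: Haddad before Mbeki.
Saleh and Whitfield both have date of first judicial appointment 6 Feb 2005, so the next rule applies.
Saleh and Whitfield both have date of commission 11 Nov 2020, so the next rule applies.
Saleh and Whitfield are each not on senior status, so the next rule applies.
Among Saleh and Whitfield, alphabetically by surname: Saleh before Whitfield.
Full order: Yilmaz, Delgado, Vance, Vasquez, Haddad, Mbeki, Saleh, Whitfield.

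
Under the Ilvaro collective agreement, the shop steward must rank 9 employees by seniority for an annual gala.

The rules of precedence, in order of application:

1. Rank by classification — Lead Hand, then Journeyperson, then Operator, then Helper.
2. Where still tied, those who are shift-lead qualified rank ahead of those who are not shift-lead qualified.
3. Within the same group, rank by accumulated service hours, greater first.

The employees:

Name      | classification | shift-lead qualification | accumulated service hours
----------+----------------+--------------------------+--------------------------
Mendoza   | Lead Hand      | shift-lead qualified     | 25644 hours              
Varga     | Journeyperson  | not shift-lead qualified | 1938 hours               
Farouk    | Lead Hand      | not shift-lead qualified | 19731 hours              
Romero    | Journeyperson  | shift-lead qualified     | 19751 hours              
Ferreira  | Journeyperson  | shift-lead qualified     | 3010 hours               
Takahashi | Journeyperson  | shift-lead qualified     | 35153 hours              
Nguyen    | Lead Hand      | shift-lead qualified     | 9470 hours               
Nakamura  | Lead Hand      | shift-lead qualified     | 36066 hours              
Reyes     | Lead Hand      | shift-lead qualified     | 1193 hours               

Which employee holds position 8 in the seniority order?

By classification: Nakamura, Mendoza, Nguyen, Reyes and Farouk (Lead Hand); then Takahashi, Romero, Ferreira and Varga (Journeyperson).
Among Nakamura, Mendoza, Nguyen, Reyes and Farouk, shift-lead qualified before not shift-lead qualified: Nakamura, Mendoza, Nguyen and Reyes (shift-lead qualified) before Farouk (not shift-lead qualified).
Among Nakamura, Mendoza, Nguyen and Reyes, by accumulated service hours (higher first): Nakamura (36066 hours) before Mendoza (25644 hours) before Nguyen (9470 hours) before Reyes (1193 hours).
Among Takahashi, Romero, Ferreira and Varga, shift-lead qualified before not shift-lead qualified: Takahashi, Romero and Ferreira (shift-lead qualified) before Varga (not shift-lead qualified).
Among Takahashi, Romero and Ferreira, by accumulated service hours (higher first): Takahashi (35153 hours) before Romero (19751 hours) before Ferreira (3010 hours).
Order: Nakamura, Mendoza, Nguyen, Reyes, Farouk, Takahashi, Romero, Ferreira, Varga.

Ferreira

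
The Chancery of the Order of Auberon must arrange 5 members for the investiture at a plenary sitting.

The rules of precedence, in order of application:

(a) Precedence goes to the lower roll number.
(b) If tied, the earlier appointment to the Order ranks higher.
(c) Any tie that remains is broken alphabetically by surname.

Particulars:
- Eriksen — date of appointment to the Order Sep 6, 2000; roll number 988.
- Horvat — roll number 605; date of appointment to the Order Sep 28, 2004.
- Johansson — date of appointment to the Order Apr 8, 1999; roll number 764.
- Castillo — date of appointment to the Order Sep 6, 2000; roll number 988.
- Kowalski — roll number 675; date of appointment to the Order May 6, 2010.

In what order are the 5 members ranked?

By roll number (lower first): Horvat (605); then Kowalski (675); then Johansson (764); then Castillo and Eriksen (both 988).
Castillo and Eriksen both have date of appointment to the Order Sep 6, 2000, so the next rule applies.
Among Castillo and Eriksen, alphabetically by surname: Castillo before Eriksen.
Full order: Horvat, Kowalski, Johansson, Castillo, Eriksen.

Horvat, Kowalski, Johansson, Castillo, Eriksen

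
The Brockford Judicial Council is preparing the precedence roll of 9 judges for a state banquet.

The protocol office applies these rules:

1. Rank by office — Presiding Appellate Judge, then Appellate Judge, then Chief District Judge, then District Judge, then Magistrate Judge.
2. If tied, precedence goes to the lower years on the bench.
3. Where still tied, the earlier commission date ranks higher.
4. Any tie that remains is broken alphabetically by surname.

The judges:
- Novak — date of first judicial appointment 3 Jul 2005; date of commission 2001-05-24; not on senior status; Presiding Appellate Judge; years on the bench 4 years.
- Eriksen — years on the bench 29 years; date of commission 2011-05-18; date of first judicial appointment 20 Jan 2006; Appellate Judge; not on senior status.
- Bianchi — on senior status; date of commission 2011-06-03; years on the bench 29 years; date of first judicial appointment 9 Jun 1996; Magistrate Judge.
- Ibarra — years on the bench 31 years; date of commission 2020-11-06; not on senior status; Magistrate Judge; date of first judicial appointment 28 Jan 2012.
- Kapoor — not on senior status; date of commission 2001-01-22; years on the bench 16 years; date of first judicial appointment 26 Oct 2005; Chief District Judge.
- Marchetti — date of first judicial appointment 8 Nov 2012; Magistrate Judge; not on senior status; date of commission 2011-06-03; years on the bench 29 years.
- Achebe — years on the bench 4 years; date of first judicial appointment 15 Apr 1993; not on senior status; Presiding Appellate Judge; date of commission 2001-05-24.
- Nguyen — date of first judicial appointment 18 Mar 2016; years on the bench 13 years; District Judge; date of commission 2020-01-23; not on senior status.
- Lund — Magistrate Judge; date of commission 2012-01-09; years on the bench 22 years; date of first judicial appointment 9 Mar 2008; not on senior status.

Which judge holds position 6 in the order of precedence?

By office: Achebe and Novak (Presiding Appellate Judge); then Eriksen (Appellate Judge); then Kapoor (Chief District Judge); then Nguyen (District Judge); then Lund, Bianchi, Marchetti and Ibarra (Magistrate Judge).
Achebe and Novak both have years on the bench 4 years, so the next rule applies.
Achebe and Novak both have date of commission 2001-05-24, so the next rule applies.
Among Achebe and Novak, alphabetically by surname: Achebe before Novak.
Among Lund, Bianchi, Marchetti and Ibarra, by years on the bench (lower first): Lund (22 years) before Bianchi and Marchetti (29 years) before Ibarra (31 years).
Bianchi and Marchetti both have date of commission 2011-06-03, so the next rule applies.
Among Bianchi and Marchetti, alphabetically by surname: Bianchi before Marchetti.
Order: Achebe, Novak, Eriksen, Kapoor, Nguyen, Lund, Bianchi, Marchetti, Ibarra.

Lund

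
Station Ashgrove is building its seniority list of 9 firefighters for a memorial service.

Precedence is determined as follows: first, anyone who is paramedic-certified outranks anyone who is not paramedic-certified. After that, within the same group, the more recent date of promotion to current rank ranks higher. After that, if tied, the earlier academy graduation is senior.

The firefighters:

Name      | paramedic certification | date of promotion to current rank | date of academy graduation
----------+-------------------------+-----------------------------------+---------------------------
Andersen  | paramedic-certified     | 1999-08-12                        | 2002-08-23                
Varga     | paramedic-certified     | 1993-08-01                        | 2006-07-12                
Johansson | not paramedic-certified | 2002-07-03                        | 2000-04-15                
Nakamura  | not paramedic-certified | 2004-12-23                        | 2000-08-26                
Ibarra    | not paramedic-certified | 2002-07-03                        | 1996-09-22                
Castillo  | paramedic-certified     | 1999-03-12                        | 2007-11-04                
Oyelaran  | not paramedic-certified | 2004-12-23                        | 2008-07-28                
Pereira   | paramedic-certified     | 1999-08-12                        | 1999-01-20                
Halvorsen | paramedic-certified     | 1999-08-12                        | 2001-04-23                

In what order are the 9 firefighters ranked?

By the first rule: Pereira, Halvorsen, Andersen, Castillo and Varga (each paramedic-certified); then Nakamura, Oyelaran, Ibarra and Johansson (each not paramedic-certified).
Among Pereira, Halvorsen, Andersen, Castillo and Varga, by date of promotion to current rank (later first): Pereira, Halvorsen and Andersen (1999-08-12) before Castillo (1999-03-12) before Varga (1993-08-01).
Among Pereira, Halvorsen and Andersen, by date of academy graduation (earlier first): Pereira (1999-01-20) before Halvorsen (2001-04-23) before Andersen (2002-08-23).
Among Nakamura, Oyelaran, Ibarra and Johansson, by date of promotion to current rank (later first): Nakamura and Oyelaran (2004-12-23) before Ibarra and Johansson (2002-07-03).
Among Nakamura and Oyelaran, by date of academy graduation (earlier first): Nakamura (2000-08-26) before Oyelaran (2008-07-28).
Among Ibarra and Johansson, by date of academy graduation (earlier first): Ibarra (1996-09-22) before Johansson (2000-04-15).
Full order: Pereira, Halvorsen, Andersen, Castillo, Varga, Nakamura, Oyelaran, Ibarra, Johansson.

Pereira, Halvorsen, Andersen, Castillo, Varga, Nakamura, Oyelaran, Ibarra, Johansson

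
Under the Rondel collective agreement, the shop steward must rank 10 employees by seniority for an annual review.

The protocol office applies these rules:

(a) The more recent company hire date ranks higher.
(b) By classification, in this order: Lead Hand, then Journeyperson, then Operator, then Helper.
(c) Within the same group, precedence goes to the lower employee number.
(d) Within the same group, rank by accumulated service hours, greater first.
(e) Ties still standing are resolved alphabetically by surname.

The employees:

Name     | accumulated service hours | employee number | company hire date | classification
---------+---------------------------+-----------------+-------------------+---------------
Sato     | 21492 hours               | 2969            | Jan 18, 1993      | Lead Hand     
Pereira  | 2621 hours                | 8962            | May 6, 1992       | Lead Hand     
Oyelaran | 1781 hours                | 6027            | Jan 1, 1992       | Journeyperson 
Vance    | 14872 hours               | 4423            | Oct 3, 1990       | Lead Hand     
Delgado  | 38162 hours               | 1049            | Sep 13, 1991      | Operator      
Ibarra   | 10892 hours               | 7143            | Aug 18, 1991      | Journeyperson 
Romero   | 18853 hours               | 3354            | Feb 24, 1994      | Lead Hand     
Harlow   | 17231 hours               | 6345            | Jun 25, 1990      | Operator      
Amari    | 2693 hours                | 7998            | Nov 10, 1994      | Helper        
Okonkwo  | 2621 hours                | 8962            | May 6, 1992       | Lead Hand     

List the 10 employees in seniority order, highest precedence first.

By company hire date (later first): Amari (Nov 10, 1994); then Romero (Feb 24, 1994); then Sato (Jan 18, 1993); then Okonkwo and Pereira (both May 6, 1992); then Oyelaran (Jan 1, 1992); then Delgado (Sep 13, 1991); then Ibarra (Aug 18, 1991); then Vance (Oct 3, 1990); then Harlow (Jun 25, 1990).
Okonkwo and Pereira are each Lead Hand, so the next rule applies.
Okonkwo and Pereira both have employee number 8962, so the next rule applies.
Okonkwo and Pereira both have accumulated service hours 2621 hours, so the next rule applies.
Among Okonkwo and Pereira, alphabetically by surname: Okonkwo before Pereira.
Full order: Amari, Romero, Sato, Okonkwo, Pereira, Oyelaran, Delgado, Ibarra, Vance, Harlow.

Amari, Romero, Sato, Okonkwo, Pereira, Oyelaran, Delgado, Ibarra, Vance, Harlow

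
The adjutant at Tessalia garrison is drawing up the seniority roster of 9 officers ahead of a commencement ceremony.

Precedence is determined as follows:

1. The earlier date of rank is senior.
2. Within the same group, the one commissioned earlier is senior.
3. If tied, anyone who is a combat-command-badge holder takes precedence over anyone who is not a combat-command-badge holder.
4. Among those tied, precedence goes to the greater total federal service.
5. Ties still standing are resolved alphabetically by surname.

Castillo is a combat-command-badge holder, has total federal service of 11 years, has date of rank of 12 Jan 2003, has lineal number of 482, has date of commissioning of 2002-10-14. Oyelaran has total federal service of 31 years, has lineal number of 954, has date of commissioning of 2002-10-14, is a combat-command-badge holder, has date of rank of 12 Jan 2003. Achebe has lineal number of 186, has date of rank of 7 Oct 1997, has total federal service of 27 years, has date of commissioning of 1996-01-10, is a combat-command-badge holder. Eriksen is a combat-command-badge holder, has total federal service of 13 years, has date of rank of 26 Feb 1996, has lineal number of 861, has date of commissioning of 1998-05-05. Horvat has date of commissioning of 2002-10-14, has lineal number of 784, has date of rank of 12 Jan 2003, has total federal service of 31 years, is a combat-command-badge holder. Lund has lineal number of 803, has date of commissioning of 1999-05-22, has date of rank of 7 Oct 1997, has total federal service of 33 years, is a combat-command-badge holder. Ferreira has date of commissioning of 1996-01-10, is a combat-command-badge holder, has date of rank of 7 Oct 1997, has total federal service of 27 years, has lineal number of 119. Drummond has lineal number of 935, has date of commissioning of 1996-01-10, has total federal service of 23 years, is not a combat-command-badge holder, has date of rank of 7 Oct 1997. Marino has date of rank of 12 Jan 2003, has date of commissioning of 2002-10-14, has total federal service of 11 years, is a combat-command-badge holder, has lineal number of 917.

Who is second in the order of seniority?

By date of rank (earlier first): Eriksen (26 Feb 1996); then Achebe, Ferreira, Drummond and Lund (each 7 Oct 1997); then Horvat, Oyelaran, Castillo and Marino (each 12 Jan 2003).
Among Achebe, Ferreira, Drummond and Lund, by date of commissioning (earlier first): Achebe, Ferreira and Drummond (1996-01-10) before Lund (1999-05-22).
Among Achebe, Ferreira and Drummond, a combat-command-badge holder before not a combat-command-badge holder: Achebe and Ferreira (a combat-command-badge holder) before Drummond (not a combat-command-badge holder).
Achebe and Ferreira both have total federal service 27 years, so the next rule applies.
Among Achebe and Ferreira, alphabetically by surname: Achebe before Ferreira.
Horvat, Oyelaran, Castillo and Marino all have date of commissioning 2002-10-14, so the next rule applies.
Horvat, Oyelaran, Castillo and Marino are each a combat-command-badge holder, so the next rule applies.
Among Horvat, Oyelaran, Castillo and Marino, by total federal service (higher first): Horvat and Oyelaran (31 years) before Castillo and Marino (11 years).
Among Horvat and Oyelaran, alphabetically by surname: Horvat before Oyelaran.
Among Castillo and Marino, alphabetically by surname: Castillo before Marino.
Order: Eriksen, Achebe, Ferreira, Drummond, Lund, Horvat, Oyelaran, Castillo, Marino.

Achebe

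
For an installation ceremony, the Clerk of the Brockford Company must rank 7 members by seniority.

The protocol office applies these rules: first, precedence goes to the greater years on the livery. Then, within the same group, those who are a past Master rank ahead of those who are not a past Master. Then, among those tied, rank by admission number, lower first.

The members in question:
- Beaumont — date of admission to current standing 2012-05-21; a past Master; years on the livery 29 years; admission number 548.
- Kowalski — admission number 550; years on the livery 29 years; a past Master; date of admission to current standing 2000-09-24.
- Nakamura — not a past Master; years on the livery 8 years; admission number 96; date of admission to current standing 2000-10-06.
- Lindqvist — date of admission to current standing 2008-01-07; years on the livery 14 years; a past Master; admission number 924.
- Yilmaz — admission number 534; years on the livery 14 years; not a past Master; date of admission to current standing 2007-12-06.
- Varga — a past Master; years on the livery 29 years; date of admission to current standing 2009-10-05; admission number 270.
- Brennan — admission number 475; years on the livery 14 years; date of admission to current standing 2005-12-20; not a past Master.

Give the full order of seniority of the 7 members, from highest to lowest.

By years on the livery (higher first): Varga, Beaumont and Kowalski (each 29 years); then Lindqvist, Brennan and Yilmaz (each 14 years); then Nakamura (8 years).
Varga, Beaumont and Kowalski are each a past Master, so the next rule applies.
Among Varga, Beaumont and Kowalski, by admission number (lower first): Varga (270) before Beaumont (548) before Kowalski (550).
Among Lindqvist, Brennan and Yilmaz, a past Master before not a past Master: Lindqvist (a past Master) before Brennan and Yilmaz (not a past Master).
Among Brennan and Yilmaz, by admission number (lower first): Brennan (475) before Yilmaz (534).
Full order: Varga, Beaumont, Kowalski, Lindqvist, Brennan, Yilmaz, Nakamura.

Varga, Beaumont, Kowalski, Lindqvist, Brennan, Yilmaz, Nakamura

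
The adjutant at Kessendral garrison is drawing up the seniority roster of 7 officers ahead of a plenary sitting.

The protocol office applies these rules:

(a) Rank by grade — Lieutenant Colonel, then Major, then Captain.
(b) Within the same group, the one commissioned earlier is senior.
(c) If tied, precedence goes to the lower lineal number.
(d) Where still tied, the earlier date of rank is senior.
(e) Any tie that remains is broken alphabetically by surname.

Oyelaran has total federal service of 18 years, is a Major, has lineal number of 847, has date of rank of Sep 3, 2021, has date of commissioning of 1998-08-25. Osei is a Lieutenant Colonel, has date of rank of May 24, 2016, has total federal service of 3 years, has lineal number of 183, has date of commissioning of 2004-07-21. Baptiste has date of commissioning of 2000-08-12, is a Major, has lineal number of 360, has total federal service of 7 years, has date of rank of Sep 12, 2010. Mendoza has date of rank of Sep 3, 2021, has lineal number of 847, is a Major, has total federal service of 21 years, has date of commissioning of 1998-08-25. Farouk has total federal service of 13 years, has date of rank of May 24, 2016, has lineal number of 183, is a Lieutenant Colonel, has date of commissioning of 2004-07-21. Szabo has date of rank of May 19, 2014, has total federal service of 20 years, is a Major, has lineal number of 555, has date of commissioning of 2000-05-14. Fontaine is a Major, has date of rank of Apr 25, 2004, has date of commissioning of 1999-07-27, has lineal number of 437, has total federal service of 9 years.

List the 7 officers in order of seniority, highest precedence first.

By grade: Farouk and Osei (Lieutenant Colonel); then Mendoza, Oyelaran, Fontaine, Szabo and Baptiste (Major).
Farouk and Osei both have date of commissioning 2004-07-21, so the next rule applies.
Farouk and Osei both have lineal number 183, so the next rule applies.
Farouk and Osei both have date of rank May 24, 2016, so the next rule applies.
Among Farouk and Osei, alphabetically by surname: Farouk before Osei.
Among Mendoza, Oyelaran, Fontaine, Szabo and Baptiste, by date of commissioning (earlier first): Mendoza and Oyelaran (1998-08-25) before Fontaine (1999-07-27) before Szabo (2000-05-14) before Baptiste (2000-08-12).
Mendoza and Oyelaran both have lineal number 847, so the next rule applies.
Mendoza and Oyelaran both have date of rank Sep 3, 2021, so the next rule applies.
Among Mendoza and Oyelaran, alphabetically by surname: Mendoza before Oyelaran.
Full order: Farouk, Osei, Mendoza, Oyelaran, Fontaine, Szabo, Baptiste.

Farouk, Osei, Mendoza, Oyelaran, Fontaine, Szabo, Baptiste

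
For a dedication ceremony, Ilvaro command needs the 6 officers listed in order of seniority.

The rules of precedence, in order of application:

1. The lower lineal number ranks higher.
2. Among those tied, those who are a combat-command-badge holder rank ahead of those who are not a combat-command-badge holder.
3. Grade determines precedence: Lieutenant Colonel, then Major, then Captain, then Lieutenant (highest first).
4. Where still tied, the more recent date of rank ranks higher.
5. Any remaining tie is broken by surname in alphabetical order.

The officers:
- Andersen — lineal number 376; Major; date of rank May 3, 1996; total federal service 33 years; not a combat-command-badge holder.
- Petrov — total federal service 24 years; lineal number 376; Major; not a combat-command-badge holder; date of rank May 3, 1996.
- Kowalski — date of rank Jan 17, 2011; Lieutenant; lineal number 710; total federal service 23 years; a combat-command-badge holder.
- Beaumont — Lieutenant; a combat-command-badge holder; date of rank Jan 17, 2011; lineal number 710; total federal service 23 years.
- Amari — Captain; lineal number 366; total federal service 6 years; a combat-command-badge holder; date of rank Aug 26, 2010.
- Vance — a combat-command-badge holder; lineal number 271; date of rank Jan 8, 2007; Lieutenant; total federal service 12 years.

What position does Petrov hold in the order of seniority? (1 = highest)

By lineal number (lower first): Vance (271); then Amari (366); then Andersen and Petrov (both 376); then Beaumont and Kowalski (both 710).
Andersen and Petrov are each not a combat-command-badge holder, so the next rule applies.
Andersen and Petrov are each Major, so the next rule applies.
Andersen and Petrov both have date of rank May 3, 1996, so the next rule applies.
Among Andersen and Petrov, alphabetically by surname: Andersen before Petrov.
Beaumont and Kowalski are each a combat-command-badge holder, so the next rule applies.
Beaumont and Kowalski are each Lieutenant, so the next rule applies.
Beaumont and Kowalski both have date of rank Jan 17, 2011, so the next rule applies.
Among Beaumont and Kowalski, alphabetically by surname: Beaumont before Kowalski.
Order: Vance, Amari, Andersen, Petrov, Beaumont, Kowalski. So position 4.

4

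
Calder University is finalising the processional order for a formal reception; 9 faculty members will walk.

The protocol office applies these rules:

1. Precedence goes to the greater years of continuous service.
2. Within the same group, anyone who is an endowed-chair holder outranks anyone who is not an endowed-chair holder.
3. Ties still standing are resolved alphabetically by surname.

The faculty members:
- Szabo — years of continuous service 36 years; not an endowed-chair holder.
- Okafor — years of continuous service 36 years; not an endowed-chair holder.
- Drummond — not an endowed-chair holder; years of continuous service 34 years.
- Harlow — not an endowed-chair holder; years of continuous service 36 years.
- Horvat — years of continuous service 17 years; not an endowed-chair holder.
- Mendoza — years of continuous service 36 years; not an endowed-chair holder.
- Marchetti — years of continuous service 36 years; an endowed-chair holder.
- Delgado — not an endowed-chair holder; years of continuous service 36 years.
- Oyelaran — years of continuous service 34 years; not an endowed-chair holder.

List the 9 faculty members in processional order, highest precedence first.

By years of continuous service (higher first): Marchetti, Delgado, Harlow, Mendoza, Okafor and Szabo (each 36 years); then Drummond and Oyelaran (both 34 years); then Horvat (17 years).
Among Marchetti, Delgado, Harlow, Mendoza, Okafor and Szabo, an endowed-chair holder before not an endowed-chair holder: Marchetti (an endowed-chair holder) before Delgado, Harlow, Mendoza, Okafor and Szabo (not an endowed-chair holder).
Among Delgado, Harlow, Mendoza, Okafor and Szabo, alphabetically by surname: Delgado before Harlow before Mendoza before Okafor before Szabo.
Drummond and Oyelaran are each not an endowed-chair holder, so the next rule applies.
Among Drummond and Oyelaran, alphabetically by surname: Drummond before Oyelaran.
Full order: Marchetti, Delgado, Harlow, Mendoza, Okafor, Szabo, Drummond, Oyelaran, Horvat.

Marchetti, Delgado, Harlow, Mendoza, Okafor, Szabo, Drummond, Oyelaran, Horvat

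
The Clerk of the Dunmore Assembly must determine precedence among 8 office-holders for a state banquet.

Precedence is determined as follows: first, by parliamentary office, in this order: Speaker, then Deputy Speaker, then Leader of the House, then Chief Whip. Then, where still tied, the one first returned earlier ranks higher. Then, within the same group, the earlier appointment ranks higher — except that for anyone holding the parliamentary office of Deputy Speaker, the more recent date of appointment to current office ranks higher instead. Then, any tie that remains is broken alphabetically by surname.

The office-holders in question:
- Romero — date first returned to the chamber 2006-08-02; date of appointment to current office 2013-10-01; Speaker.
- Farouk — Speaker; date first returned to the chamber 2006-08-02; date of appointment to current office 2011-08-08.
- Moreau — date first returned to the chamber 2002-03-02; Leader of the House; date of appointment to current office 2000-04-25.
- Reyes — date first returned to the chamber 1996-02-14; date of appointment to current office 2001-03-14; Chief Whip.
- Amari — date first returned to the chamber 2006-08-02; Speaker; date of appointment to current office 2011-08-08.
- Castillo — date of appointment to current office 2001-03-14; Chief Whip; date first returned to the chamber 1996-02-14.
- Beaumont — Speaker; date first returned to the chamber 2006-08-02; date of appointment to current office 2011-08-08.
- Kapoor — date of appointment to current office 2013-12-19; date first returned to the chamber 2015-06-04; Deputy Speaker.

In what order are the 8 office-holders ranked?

By parliamentary office: Amari, Beaumont, Farouk and Romero (Speaker); then Kapoor (Deputy Speaker); then Moreau (Leader of the House); then Castillo and Reyes (Chief Whip).
Amari, Beaumont, Farouk and Romero all have date first returned to the chamber 2006-08-02, so the next rule applies.
Among Amari, Beaumont, Farouk and Romero, by date of appointment to current office (earlier first): Amari, Beaumont and Farouk (2011-08-08) before Romero (2013-10-01).
Among Amari, Beaumont and Farouk, alphabetically by surname: Amari before Beaumont before Farouk.
Castillo and Reyes both have date first returned to the chamber 1996-02-14, so the next rule applies.
Castillo and Reyes both have date of appointment to current office 2001-03-14, so the next rule applies.
Among Castillo and Reyes, alphabetically by surname: Castillo before Reyes.
Full order: Amari, Beaumont, Farouk, Romero, Kapoor, Moreau, Castillo, Reyes.

Amari, Beaumont, Farouk, Romero, Kapoor, Moreau, Castillo, Reyes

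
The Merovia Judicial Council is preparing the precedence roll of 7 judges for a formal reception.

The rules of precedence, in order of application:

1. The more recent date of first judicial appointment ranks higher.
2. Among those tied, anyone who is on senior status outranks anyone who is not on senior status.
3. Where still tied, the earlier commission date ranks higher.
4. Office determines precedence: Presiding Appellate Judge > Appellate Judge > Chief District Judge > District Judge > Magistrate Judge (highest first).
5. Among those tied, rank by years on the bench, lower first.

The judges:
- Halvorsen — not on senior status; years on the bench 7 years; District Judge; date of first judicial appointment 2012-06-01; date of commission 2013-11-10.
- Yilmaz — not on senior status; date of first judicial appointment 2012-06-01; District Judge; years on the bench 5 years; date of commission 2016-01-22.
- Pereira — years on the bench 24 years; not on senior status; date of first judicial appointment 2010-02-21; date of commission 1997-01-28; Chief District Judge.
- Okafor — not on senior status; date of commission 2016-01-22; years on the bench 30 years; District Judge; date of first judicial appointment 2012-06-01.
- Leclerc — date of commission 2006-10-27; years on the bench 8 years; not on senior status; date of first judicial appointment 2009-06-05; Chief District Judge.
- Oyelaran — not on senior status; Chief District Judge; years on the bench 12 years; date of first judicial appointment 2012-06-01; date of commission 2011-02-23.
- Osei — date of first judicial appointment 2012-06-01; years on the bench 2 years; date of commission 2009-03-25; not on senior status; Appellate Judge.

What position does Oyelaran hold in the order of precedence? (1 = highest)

2

By date of first judicial appointment (later first): Osei, Oyelaran, Halvorsen, Yilmaz and Okafor (each 2012-06-01); then Pereira (2010-02-21); then Leclerc (2009-06-05).
Osei, Oyelaran, Halvorsen, Yilmaz and Okafor are each not on senior status, so the next rule applies.
Among Osei, Oyelaran, Halvorsen, Yilmaz and Okafor, by date of commission (earlier first): Osei (2009-03-25) before Oyelaran (2011-02-23) before Halvorsen (2013-11-10) before Yilmaz and Okafor (2016-01-22).
Yilmaz and Okafor are each District Judge, so the next rule applies.
Among Yilmaz and Okafor, by years on the bench (lower first): Yilmaz (5 years) before Okafor (30 years).
Order: Osei, Oyelaran, Halvorsen, Yilmaz, Okafor, Pereira, Leclerc. So position 2.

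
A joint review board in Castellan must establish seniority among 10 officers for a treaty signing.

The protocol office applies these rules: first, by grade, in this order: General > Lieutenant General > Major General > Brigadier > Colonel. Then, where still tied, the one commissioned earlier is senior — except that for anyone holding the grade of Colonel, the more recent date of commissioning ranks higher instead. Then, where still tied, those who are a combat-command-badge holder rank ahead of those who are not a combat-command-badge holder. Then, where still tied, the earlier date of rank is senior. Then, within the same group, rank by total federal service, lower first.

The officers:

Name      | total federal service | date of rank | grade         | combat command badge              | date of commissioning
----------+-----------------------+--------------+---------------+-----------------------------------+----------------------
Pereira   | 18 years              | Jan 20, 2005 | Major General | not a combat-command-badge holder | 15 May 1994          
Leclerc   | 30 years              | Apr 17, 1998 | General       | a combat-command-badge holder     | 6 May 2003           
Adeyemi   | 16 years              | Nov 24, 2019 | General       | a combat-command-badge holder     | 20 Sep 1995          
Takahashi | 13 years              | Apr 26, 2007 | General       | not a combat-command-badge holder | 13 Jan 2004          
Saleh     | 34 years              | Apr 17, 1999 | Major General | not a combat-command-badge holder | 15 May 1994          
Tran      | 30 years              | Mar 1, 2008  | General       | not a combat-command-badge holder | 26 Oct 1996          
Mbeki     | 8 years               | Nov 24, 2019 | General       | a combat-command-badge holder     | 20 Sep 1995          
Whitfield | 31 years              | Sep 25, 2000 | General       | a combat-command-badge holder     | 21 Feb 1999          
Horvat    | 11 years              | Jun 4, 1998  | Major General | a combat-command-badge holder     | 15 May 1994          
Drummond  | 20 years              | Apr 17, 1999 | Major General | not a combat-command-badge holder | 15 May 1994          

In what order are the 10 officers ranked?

By grade: Mbeki, Adeyemi, Tran, Whitfield, Leclerc and Takahashi (General); then Horvat, Drummond, Saleh and Pereira (Major General).
Among Mbeki, Adeyemi, Tran, Whitfield, Leclerc and Takahashi, by date of commissioning (earlier first): Mbeki and Adeyemi (20 Sep 1995) before Tran (26 Oct 1996) before Whitfield (21 Feb 1999) before Leclerc (6 May 2003) before Takahashi (13 Jan 2004).
Mbeki and Adeyemi are each a combat-command-badge holder, so the next rule applies.
Mbeki and Adeyemi both have date of rank Nov 24, 2019, so the next rule applies.
Among Mbeki and Adeyemi, by total federal service (lower first): Mbeki (8 years) before Adeyemi (16 years).
Horvat, Drummond, Saleh and Pereira all have date of commissioning 15 May 1994, so the next rule applies.
Among Horvat, Drummond, Saleh and Pereira, a combat-command-badge holder before not a combat-command-badge holder: Horvat (a combat-command-badge holder) before Drummond, Saleh and Pereira (not a combat-command-badge holder).
Among Drummond, Saleh and Pereira, by date of rank (earlier first): Drummond and Saleh (Apr 17, 1999) before Pereira (Jan 20, 2005).
Among Drummond and Saleh, by total federal service (lower first): Drummond (20 years) before Saleh (34 years).
Full order: Mbeki, Adeyemi, Tran, Whitfield, Leclerc, Takahashi, Horvat, Drummond, Saleh, Pereira.

Mbeki, Adeyemi, Tran, Whitfield, Leclerc, Takahashi, Horvat, Drummond, Saleh, Pereira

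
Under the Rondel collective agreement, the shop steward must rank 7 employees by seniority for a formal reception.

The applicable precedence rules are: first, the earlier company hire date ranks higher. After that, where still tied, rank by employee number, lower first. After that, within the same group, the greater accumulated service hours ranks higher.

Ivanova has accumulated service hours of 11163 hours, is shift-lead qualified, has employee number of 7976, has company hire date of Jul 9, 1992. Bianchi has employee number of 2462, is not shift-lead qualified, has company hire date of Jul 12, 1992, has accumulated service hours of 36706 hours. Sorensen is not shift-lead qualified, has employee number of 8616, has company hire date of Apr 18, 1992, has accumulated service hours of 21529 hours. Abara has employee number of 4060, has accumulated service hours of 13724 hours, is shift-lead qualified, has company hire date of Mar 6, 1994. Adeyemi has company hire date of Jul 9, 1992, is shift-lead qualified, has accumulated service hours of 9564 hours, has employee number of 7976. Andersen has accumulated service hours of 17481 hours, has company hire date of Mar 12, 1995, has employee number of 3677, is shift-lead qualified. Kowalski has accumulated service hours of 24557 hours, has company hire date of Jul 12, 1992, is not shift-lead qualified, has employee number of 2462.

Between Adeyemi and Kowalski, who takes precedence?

By company hire date (earlier first): Sorensen (Apr 18, 1992); then Ivanova and Adeyemi (both Jul 9, 1992); then Bianchi and Kowalski (both Jul 12, 1992); then Abara (Mar 6, 1994); then Andersen (Mar 12, 1995).
Ivanova and Adeyemi both have employee number 7976, so the next rule applies.
Among Ivanova and Adeyemi, by accumulated service hours (higher first): Ivanova (11163 hours) before Adeyemi (9564 hours).
Bianchi and Kowalski both have employee number 2462, so the next rule applies.
Among Bianchi and Kowalski, by accumulated service hours (higher first): Bianchi (36706 hours) before Kowalski (24557 hours).
So Adeyemi takes precedence.

Adeyemi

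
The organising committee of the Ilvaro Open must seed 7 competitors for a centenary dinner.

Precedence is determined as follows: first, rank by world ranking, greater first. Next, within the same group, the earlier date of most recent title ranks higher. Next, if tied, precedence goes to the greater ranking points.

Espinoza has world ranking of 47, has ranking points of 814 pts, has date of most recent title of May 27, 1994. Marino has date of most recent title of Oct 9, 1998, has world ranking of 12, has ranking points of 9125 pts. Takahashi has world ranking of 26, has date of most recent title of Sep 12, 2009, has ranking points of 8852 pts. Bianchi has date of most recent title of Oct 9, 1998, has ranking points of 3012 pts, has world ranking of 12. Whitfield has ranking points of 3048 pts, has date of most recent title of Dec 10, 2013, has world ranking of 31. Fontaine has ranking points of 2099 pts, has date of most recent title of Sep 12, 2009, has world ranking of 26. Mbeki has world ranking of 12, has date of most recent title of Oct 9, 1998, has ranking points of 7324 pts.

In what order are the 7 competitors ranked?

Espinoza, Whitfield, Takahashi, Fontaine, Marino, Mbeki, Bianchi

By world ranking (higher first): Espinoza (47); then Whitfield (31); then Takahashi and Fontaine (both 26); then Marino, Mbeki and Bianchi (each 12).
Takahashi and Fontaine both have date of most recent title Sep 12, 2009, so the next rule applies.
Among Takahashi and Fontaine, by ranking points (higher first): Takahashi (8852 pts) before Fontaine (2099 pts).
Marino, Mbeki and Bianchi all have date of most recent title Oct 9, 1998, so the next rule applies.
Among Marino, Mbeki and Bianchi, by ranking points (higher first): Marino (9125 pts) before Mbeki (7324 pts) before Bianchi (3012 pts).
Full order: Espinoza, Whitfield, Takahashi, Fontaine, Marino, Mbeki, Bianchi.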